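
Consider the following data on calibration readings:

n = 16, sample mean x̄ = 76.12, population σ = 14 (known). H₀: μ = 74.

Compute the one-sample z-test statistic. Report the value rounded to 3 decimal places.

SE = σ/√n = 14/√16 = 3.5000
z = (x̄−μ₀)/SE = (76.12−74)/3.5000 = 0.6057

test statistic = 0.606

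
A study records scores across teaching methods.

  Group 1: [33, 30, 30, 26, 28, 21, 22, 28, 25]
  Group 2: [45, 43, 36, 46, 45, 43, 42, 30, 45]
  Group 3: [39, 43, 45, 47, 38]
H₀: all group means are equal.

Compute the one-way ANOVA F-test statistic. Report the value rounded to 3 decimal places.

Group means [27.00, 41.67, 42.40], grand mean 36.087
SSB = Σnᵢ(x̄ᵢ−x̄)² = 1222.626; SSW = ΣΣ(x−x̄ᵢ)² = 405.200
MSB = 1222.626/2 = 611.3130; MSW = 405.200/20 = 20.2600
F = MSB/MSW = 30.1734
df = (2, 20)

test statistic = 30.173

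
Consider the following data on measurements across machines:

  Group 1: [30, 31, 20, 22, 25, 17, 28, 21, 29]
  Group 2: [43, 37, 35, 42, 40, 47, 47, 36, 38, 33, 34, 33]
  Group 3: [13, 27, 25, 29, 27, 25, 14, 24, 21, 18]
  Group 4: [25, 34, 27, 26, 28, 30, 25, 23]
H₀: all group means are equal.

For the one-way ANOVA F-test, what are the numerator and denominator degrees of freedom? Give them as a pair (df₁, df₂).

degrees of freedom = [3, 35]

k = 4 groups, N = 39 total
df = (k−1, N−k) = (4−1, 39−4) = (3, 35)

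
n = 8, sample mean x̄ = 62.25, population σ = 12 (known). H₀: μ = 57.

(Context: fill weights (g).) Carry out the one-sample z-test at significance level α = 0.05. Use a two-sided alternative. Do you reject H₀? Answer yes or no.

SE = σ/√n = 12/√8 = 4.2426
z = (x̄−μ₀)/SE = (62.25−57)/4.2426 = 1.2374
p-value (two-sided) = 0.21592
At α=0.05: p ≥ α → fail to reject H₀

reject H₀: no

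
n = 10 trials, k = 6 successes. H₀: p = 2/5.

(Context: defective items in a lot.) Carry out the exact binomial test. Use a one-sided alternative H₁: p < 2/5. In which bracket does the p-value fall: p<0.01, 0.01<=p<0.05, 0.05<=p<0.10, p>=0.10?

p-value bracket: p>=0.10

Exact binomial: n=10, k=6, p₀=2/5=0.4000
P(X≤6) from Σ C(n,i)·p₀^i·(1−p₀)^(n−i)
p-value (one-sided, H₁ less) = 0.94524
→ bracket: p>=0.10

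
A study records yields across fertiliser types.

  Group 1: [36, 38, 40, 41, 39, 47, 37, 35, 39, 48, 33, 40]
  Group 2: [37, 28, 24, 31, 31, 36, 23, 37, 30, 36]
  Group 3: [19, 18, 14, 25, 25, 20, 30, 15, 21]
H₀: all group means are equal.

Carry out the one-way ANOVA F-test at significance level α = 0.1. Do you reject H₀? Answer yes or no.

Group means [39.42, 31.30, 20.78], grand mean 31.387
SSB = Σnᵢ(x̄ᵢ−x̄)² = 1786.783; SSW = ΣΣ(x−x̄ᵢ)² = 670.572
MSB = 1786.783/2 = 893.3913; MSW = 670.572/28 = 23.9490
F = MSB/MSW = 37.3039
df = (2, 28)
p-value (upper-tail) = 0.00000
At α=0.1: p < α → reject H₀

reject H₀: yes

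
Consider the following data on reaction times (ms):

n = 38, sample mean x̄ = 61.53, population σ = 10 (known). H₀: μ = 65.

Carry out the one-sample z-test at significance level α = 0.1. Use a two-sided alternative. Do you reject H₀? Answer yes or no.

reject H₀: yes

SE = σ/√n = 10/√38 = 1.6222
z = (x̄−μ₀)/SE = (61.53−65)/1.6222 = -2.1391
p-value (two-sided) = 0.03243
At α=0.1: p < α → reject H₀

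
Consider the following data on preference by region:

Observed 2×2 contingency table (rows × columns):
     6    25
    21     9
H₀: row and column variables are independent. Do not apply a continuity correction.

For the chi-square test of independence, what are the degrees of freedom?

df = (r−1)(c−1) = (2−1)·(2−1) = 1

degrees of freedom = 1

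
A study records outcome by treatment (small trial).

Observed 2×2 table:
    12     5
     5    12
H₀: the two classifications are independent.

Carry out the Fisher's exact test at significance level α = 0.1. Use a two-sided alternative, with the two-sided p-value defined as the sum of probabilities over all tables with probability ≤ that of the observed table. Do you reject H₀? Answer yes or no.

reject H₀: yes

Margins: r₁=17, r₂=17, c₁=17, c₂=17, n=34
p_obs = C(17,12)·C(17,5)/C(34,17); sum pmf over tables with pmf ≤ p_obs
p-value (two-sided) = 0.03808
At α=0.1: p < α → reject H₀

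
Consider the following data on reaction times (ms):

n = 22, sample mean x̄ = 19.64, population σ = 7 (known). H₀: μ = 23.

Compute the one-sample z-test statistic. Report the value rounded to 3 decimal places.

test statistic = -2.251

SE = σ/√n = 7/√22 = 1.4924
z = (x̄−μ₀)/SE = (19.64−23)/1.4924 = -2.2514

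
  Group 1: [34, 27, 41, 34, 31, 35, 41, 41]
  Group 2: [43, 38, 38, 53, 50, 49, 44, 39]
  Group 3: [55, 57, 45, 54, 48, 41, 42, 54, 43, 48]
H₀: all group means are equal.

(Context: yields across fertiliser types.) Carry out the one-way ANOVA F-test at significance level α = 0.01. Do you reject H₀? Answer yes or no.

reject H₀: yes

Group means [35.50, 44.25, 48.70], grand mean 43.269
SSB = Σnᵢ(x̄ᵢ−x̄)² = 785.515; SSW = ΣΣ(x−x̄ᵢ)² = 743.600
MSB = 785.515/2 = 392.7577; MSW = 743.600/23 = 32.3304
F = MSB/MSW = 12.1482
df = (2, 23)
p-value (upper-tail) = 0.00025
At α=0.01: p < α → reject H₀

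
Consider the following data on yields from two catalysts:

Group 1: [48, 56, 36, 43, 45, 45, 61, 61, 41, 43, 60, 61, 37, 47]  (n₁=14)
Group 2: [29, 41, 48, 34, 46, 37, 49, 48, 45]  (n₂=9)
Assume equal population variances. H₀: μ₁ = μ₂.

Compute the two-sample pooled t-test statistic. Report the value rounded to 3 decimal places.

test statistic = 1.935

x̄₁=48.857, s₁=9.147, n₁=14
x̄₂=41.889, s₂=7.114, n₂=9
s_p² = [13·9.147² + 8·7.114²]/21 = 71.0763
SE = √(s_p²·(1/14+1/9)) = 3.6020
t = (48.857−41.889)/3.6020 = 1.9346
df = 21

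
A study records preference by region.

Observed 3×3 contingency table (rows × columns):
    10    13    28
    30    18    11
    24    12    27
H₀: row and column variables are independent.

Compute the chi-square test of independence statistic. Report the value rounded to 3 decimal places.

test statistic = 18.872

Row totals [51, 59, 63], col totals [64, 43, 66], n=173
χ² = (10−18.87)²/18.87 + (13−12.68)²/12.68 + (28−19.46)²/19.46 + (30−21.83)²/21.83 + (18−14.66)²/14.66 + (11−22.51)²/22.51 + (24−23.31)²/23.31 + (12−15.66)²/15.66 + (27−24.03)²/24.03 = 18.8720
df = 4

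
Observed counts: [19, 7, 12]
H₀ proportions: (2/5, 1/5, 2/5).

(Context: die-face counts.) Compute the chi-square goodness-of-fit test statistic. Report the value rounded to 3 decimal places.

test statistic = 1.671

n = 38; E_i = n·p_i = [15.20, 7.60, 15.20]
χ² = (19−15.20)²/15.20 + (7−7.60)²/7.60 + (12−15.20)²/15.20 = 1.6711
df = 2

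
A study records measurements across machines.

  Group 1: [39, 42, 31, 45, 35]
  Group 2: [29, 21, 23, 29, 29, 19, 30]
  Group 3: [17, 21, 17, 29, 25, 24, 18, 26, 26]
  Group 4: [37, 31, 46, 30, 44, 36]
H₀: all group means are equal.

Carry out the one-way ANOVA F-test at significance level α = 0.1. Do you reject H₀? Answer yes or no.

reject H₀: yes

Group means [38.40, 25.71, 22.56, 37.33], grand mean 29.593
SSB = Σnᵢ(x̄ᵢ−x̄)² = 1298.334; SSW = ΣΣ(x−x̄ᵢ)² = 622.184
MSB = 1298.334/3 = 432.7781; MSW = 622.184/23 = 27.0515
F = MSB/MSW = 15.9983
df = (3, 23)
p-value (upper-tail) = 0.00001
At α=0.1: p < α → reject H₀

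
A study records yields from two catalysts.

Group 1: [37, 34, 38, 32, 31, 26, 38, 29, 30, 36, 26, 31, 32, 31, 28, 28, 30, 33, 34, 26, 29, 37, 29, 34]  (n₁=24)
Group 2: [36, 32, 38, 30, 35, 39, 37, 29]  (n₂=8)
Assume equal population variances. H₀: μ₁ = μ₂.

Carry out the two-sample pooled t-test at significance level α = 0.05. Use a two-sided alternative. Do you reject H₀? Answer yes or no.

x̄₁=31.625, s₁=3.763, n₁=24
x̄₂=34.500, s₂=3.742, n₂=8
s_p² = [23·3.763² + 7·3.742²]/30 = 14.1208
SE = √(s_p²·(1/24+1/8)) = 1.5341
t = (31.625−34.500)/1.5341 = -1.8741
df = 30
p-value (two-sided) = 0.07069
At α=0.05: p ≥ α → fail to reject H₀

reject H₀: no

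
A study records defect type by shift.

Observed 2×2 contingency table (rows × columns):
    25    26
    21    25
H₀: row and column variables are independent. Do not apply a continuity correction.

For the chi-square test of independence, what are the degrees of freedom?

df = (r−1)(c−1) = (2−1)·(2−1) = 1

degrees of freedom = 1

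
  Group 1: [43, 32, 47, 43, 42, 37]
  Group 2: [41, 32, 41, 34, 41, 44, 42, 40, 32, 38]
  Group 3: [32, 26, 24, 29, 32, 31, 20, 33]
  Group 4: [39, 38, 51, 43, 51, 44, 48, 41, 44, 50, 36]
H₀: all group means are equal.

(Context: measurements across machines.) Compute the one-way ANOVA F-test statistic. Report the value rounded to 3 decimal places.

Group means [40.67, 38.50, 28.38, 44.09], grand mean 38.314
SSB = Σnᵢ(x̄ᵢ−x̄)² = 1190.925; SSW = ΣΣ(x−x̄ᵢ)² = 744.617
MSB = 1190.925/3 = 396.9751; MSW = 744.617/31 = 24.0199
F = MSB/MSW = 16.5269
df = (3, 31)

test statistic = 16.527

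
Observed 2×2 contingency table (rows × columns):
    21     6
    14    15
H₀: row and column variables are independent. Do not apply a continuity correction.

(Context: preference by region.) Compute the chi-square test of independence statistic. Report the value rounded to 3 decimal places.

test statistic = 5.192

Row totals [27, 29], col totals [35, 21], n=56
χ² = (21−16.88)²/16.88 + (6−10.12)²/10.12 + (14−18.12)²/18.12 + (15−10.88)²/10.88 = 5.1923
df = 1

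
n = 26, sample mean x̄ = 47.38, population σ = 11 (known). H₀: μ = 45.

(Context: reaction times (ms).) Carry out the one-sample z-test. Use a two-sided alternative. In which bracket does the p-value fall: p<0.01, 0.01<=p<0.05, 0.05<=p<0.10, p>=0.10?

SE = σ/√n = 11/√26 = 2.1573
z = (x̄−μ₀)/SE = (47.38−45)/2.1573 = 1.1032
p-value (two-sided) = 0.26992
→ bracket: p>=0.10

p-value bracket: p>=0.10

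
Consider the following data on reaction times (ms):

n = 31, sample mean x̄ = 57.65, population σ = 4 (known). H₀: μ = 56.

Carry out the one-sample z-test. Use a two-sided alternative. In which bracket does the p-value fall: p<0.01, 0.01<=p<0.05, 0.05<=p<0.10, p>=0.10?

p-value bracket: 0.01<=p<0.05

SE = σ/√n = 4/√31 = 0.7184
z = (x̄−μ₀)/SE = (57.65−56)/0.7184 = 2.2967
p-value (two-sided) = 0.02164
→ bracket: 0.01<=p<0.05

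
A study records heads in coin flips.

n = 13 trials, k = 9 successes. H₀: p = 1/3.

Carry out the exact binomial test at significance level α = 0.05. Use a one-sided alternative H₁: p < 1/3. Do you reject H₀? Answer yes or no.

reject H₀: no

Exact binomial: n=13, k=9, p₀=1/3=0.3333
P(X≤9) from Σ C(n,i)·p₀^i·(1−p₀)^(n−i)
p-value (one-sided, H₁ less) = 0.99835
At α=0.05: p ≥ α → fail to reject H₀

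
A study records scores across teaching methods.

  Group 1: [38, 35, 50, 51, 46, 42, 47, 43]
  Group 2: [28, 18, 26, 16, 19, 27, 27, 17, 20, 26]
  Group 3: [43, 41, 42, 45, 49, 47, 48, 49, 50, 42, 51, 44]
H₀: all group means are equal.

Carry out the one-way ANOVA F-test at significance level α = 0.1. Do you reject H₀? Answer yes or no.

reject H₀: yes

Group means [44.00, 22.40, 45.92], grand mean 37.567
SSB = Σnᵢ(x̄ᵢ−x̄)² = 3468.050; SSW = ΣΣ(x−x̄ᵢ)² = 561.317
MSB = 3468.050/2 = 1734.0250; MSW = 561.317/27 = 20.7895
F = MSB/MSW = 83.4087
df = (2, 27)
p-value (upper-tail) = 0.00000
At α=0.1: p < α → reject H₀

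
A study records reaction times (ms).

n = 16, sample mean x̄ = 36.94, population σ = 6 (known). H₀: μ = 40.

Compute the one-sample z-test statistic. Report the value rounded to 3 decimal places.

test statistic = -2.040

SE = σ/√n = 6/√16 = 1.5000
z = (x̄−μ₀)/SE = (36.94−40)/1.5000 = -2.0400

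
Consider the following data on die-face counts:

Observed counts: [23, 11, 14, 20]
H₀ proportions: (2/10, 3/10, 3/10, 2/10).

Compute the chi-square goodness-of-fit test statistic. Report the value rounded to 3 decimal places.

n = 68; E_i = n·p_i = [13.60, 20.40, 20.40, 13.60]
χ² = (23−13.60)²/13.60 + (11−20.40)²/20.40 + (14−20.40)²/20.40 + (20−13.60)²/13.60 = 15.8480
df = 3

test statistic = 15.848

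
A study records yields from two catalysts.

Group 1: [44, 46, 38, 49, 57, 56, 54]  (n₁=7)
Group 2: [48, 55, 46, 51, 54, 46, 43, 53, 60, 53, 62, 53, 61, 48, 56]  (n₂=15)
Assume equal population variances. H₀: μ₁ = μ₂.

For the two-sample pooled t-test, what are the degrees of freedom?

df = n₁ + n₂ − 2 = 7 + 15 − 2 = 20

degrees of freedom = 20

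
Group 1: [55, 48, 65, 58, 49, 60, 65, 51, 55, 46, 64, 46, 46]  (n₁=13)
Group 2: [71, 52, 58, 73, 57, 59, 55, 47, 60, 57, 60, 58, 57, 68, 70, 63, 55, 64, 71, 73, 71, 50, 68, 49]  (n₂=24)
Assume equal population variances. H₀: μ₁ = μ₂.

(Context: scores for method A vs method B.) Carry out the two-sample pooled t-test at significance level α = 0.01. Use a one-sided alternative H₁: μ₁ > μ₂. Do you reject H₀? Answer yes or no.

x̄₁=54.462, s₁=7.389, n₁=13
x̄₂=61.083, s₂=7.983, n₂=24
s_p² = [12·7.389² + 23·7.983²]/35 = 60.6018
SE = √(s_p²·(1/13+1/24)) = 2.6808
t = (54.462−61.083)/2.6808 = -2.4701
df = 35
p-value (one-sided, H₁ greater) = 0.99074
At α=0.01: p ≥ α → fail to reject H₀

reject H₀: no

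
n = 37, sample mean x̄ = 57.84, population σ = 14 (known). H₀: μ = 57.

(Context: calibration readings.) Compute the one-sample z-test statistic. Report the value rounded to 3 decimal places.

test statistic = 0.365

SE = σ/√n = 14/√37 = 2.3016
z = (x̄−μ₀)/SE = (57.84−57)/2.3016 = 0.3650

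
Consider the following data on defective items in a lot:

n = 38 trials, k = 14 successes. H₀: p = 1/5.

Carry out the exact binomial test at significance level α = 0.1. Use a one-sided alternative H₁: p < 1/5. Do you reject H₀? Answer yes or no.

reject H₀: no

Exact binomial: n=38, k=14, p₀=1/5=0.2000
P(X≤14) from Σ C(n,i)·p₀^i·(1−p₀)^(n−i)
p-value (one-sided, H₁ less) = 0.99545
At α=0.1: p ≥ α → fail to reject H₀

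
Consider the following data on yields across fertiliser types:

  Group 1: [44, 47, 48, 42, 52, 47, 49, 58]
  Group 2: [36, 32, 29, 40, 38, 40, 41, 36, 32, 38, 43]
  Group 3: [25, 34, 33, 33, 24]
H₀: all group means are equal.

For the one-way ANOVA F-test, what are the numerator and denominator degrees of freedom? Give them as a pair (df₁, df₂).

k = 3 groups, N = 24 total
df = (k−1, N−k) = (3−1, 24−3) = (2, 21)

degrees of freedom = [2, 21]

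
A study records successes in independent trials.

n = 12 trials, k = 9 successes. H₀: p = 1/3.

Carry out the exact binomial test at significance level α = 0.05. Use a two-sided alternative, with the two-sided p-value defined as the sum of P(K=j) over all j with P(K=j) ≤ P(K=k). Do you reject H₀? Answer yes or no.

reject H₀: yes

Exact binomial: n=12, k=9, p₀=1/3=0.3333
P(X=j) = C(n,j)·p₀^j·(1−p₀)^(n−j); p = Σ P(X=j) over j with P(X=j) ≤ P(X=9)
p-value (two-sided) = 0.00386
At α=0.05: p < α → reject H₀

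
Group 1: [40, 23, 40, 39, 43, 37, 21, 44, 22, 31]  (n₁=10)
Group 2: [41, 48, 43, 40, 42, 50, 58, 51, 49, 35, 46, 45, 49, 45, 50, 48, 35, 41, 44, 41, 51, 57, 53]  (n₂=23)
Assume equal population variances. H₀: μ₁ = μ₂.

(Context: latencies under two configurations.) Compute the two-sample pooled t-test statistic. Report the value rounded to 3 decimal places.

x̄₁=34.000, s₁=9.006, n₁=10
x̄₂=46.174, s₂=6.050, n₂=23
s_p² = [9·9.006² + 22·6.050²]/31 = 49.5259
SE = √(s_p²·(1/10+1/23)) = 2.6657
t = (34.000−46.174)/2.6657 = -4.5669
df = 31

test statistic = -4.567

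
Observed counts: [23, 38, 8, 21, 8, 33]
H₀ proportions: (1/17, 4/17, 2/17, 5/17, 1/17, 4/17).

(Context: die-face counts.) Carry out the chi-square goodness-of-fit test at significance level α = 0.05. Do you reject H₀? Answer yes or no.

n = 131; E_i = n·p_i = [7.71, 30.82, 15.41, 38.53, 7.71, 30.82]
χ² = (23−7.71)²/7.71 + (38−30.82)²/30.82 + (8−15.41)²/15.41 + (21−38.53)²/38.53 + (8−7.71)²/7.71 + (33−30.82)²/30.82 = 43.7302
df = 5
p-value (upper-tail) = 0.00000
At α=0.05: p < α → reject H₀

reject H₀: yes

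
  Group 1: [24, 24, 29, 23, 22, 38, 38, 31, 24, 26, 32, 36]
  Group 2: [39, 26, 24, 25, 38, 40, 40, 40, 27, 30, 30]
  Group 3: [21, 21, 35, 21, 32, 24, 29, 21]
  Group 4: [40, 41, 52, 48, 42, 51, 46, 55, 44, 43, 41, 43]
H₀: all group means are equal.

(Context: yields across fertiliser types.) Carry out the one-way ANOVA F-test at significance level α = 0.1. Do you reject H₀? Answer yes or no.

reject H₀: yes

Group means [28.92, 32.64, 25.50, 45.50], grand mean 33.860
SSB = Σnᵢ(x̄ᵢ−x̄)² = 2494.701; SSW = ΣΣ(x−x̄ᵢ)² = 1342.462
MSB = 2494.701/3 = 831.5669; MSW = 1342.462/39 = 34.4221
F = MSB/MSW = 24.1579
df = (3, 39)
p-value (upper-tail) = 0.00000
At α=0.1: p < α → reject H₀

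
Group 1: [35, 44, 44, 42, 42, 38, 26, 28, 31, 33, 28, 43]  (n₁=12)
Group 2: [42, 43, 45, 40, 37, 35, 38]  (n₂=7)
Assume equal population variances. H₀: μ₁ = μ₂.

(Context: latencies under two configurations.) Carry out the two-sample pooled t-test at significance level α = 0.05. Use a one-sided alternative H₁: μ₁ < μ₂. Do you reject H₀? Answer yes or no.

reject H₀: no

x̄₁=36.167, s₁=6.847, n₁=12
x̄₂=40.000, s₂=3.559, n₂=7
s_p² = [11·6.847² + 6·3.559²]/17 = 34.8039
SE = √(s_p²·(1/12+1/7)) = 2.8058
t = (36.167−40.000)/2.8058 = -1.3662
df = 17
p-value (one-sided, H₁ less) = 0.09483
At α=0.05: p ≥ α → fail to reject H₀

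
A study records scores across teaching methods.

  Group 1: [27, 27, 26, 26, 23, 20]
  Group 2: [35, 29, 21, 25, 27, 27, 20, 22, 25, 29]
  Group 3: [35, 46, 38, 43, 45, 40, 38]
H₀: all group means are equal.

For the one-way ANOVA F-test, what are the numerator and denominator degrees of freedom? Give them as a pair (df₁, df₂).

degrees of freedom = [2, 20]

k = 3 groups, N = 23 total
df = (k−1, N−k) = (3−1, 23−3) = (2, 20)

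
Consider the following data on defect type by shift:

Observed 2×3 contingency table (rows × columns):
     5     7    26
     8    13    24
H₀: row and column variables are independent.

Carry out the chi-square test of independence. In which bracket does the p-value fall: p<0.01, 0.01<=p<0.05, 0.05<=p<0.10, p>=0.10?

p-value bracket: p>=0.10

Row totals [38, 45], col totals [13, 20, 50], n=83
χ² = (5−5.95)²/5.95 + (7−9.16)²/9.16 + (26−22.89)²/22.89 + (8−7.05)²/7.05 + (13−10.84)²/10.84 + (24−27.11)²/27.11 = 1.9961
df = 2
p-value (upper-tail) = 0.36859
→ bracket: p>=0.10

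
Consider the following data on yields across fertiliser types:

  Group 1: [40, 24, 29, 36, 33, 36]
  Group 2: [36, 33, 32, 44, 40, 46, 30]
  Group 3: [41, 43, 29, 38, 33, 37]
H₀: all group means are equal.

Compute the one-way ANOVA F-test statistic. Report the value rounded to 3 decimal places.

Group means [33.00, 37.29, 36.83], grand mean 35.789
SSB = Σnᵢ(x̄ᵢ−x̄)² = 68.896; SSW = ΣΣ(x−x̄ᵢ)² = 526.262
MSB = 68.896/2 = 34.4480; MSW = 526.262/16 = 32.8914
F = MSB/MSW = 1.0473
df = (2, 16)

test statistic = 1.047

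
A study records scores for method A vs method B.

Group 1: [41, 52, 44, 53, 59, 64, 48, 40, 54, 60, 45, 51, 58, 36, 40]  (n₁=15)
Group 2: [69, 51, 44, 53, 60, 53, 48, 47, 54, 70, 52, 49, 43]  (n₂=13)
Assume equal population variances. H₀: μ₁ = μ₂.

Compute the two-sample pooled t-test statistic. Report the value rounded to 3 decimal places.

test statistic = -1.134

x̄₁=49.667, s₁=8.499, n₁=15
x̄₂=53.308, s₂=8.450, n₂=13
s_p² = [14·8.499² + 12·8.450²]/26 = 71.8501
SE = √(s_p²·(1/15+1/13)) = 3.2120
t = (49.667−53.308)/3.2120 = -1.1336
df = 26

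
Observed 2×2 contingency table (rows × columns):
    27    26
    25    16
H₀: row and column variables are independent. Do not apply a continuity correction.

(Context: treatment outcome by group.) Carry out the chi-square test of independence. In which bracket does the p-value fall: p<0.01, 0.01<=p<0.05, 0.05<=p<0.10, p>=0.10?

Row totals [53, 41], col totals [52, 42], n=94
χ² = (27−29.32)²/29.32 + (26−23.68)²/23.68 + (25−22.68)²/22.68 + (16−18.32)²/18.32 = 0.9413
df = 1
p-value (upper-tail) = 0.33194
→ bracket: p>=0.10

p-value bracket: p>=0.10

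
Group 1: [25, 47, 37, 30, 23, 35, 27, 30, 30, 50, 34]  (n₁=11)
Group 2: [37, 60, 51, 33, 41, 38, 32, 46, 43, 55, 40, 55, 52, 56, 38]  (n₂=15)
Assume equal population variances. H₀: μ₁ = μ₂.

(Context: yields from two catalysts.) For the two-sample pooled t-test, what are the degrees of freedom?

degrees of freedom = 24

df = n₁ + n₂ − 2 = 11 + 15 − 2 = 24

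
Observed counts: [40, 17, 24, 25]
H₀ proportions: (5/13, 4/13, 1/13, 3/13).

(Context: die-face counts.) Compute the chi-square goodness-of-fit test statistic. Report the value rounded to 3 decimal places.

n = 106; E_i = n·p_i = [40.77, 32.62, 8.15, 24.46]
χ² = (40−40.77)²/40.77 + (17−32.62)²/32.62 + (24−8.15)²/8.15 + (25−24.46)²/24.46 = 38.2980
df = 3

test statistic = 38.298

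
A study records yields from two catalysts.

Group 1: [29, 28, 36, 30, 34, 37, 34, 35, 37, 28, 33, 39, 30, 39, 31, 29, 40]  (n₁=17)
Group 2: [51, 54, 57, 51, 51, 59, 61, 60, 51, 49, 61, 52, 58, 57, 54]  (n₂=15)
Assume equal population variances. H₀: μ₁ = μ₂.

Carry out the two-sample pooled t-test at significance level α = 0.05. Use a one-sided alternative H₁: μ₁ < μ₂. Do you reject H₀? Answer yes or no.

reject H₀: yes

x̄₁=33.471, s₁=4.094, n₁=17
x̄₂=55.067, s₂=4.148, n₂=15
s_p² = [16·4.094² + 14·4.148²]/30 = 16.9723
SE = √(s_p²·(1/17+1/15)) = 1.4594
t = (33.471−55.067)/1.4594 = -14.7979
df = 30
p-value (one-sided, H₁ less) = 0.00000
At α=0.05: p < α → reject H₀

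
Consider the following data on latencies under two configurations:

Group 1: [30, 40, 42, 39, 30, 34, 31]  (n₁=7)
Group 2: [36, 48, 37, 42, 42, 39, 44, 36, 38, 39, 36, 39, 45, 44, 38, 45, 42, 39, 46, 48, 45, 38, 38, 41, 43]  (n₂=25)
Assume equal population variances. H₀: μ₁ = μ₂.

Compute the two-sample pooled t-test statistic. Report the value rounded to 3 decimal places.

test statistic = -3.439

x̄₁=35.143, s₁=5.113, n₁=7
x̄₂=41.120, s₂=3.756, n₂=25
s_p² = [6·5.113² + 24·3.756²]/30 = 16.5166
SE = √(s_p²·(1/7+1/25)) = 1.7379
t = (35.143−41.120)/1.7379 = -3.4394
df = 30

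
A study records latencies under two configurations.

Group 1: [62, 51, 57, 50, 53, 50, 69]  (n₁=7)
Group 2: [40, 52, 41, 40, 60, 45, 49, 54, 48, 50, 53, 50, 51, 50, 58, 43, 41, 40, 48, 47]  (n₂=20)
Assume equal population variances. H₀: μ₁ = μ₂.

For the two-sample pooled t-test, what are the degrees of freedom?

df = n₁ + n₂ − 2 = 7 + 20 − 2 = 25

degrees of freedom = 25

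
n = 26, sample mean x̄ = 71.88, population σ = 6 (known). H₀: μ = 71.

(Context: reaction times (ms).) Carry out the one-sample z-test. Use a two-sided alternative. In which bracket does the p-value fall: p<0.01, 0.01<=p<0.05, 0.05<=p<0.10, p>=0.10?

p-value bracket: p>=0.10

SE = σ/√n = 6/√26 = 1.1767
z = (x̄−μ₀)/SE = (71.88−71)/1.1767 = 0.7479
p-value (two-sided) = 0.45455
→ bracket: p>=0.10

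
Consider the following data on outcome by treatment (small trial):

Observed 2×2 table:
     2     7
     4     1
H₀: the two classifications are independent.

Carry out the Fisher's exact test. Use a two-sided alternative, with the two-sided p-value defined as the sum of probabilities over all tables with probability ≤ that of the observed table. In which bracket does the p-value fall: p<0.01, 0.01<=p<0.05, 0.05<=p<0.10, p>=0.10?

p-value bracket: 0.05<=p<0.10

Margins: r₁=9, r₂=5, c₁=6, c₂=8, n=14
p_obs = C(9,2)·C(5,4)/C(14,6); sum pmf over tables with pmf ≤ p_obs
p-value (two-sided) = 0.09091
→ bracket: 0.05<=p<0.10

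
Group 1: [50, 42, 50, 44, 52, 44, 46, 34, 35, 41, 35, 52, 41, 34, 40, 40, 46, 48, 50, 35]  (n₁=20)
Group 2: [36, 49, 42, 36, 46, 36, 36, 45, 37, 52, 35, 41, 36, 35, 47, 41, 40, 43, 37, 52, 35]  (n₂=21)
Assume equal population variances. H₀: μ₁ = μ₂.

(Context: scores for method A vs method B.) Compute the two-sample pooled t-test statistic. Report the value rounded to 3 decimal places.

test statistic = 1.148

x̄₁=42.950, s₁=6.219, n₁=20
x̄₂=40.810, s₂=5.715, n₂=21
s_p² = [19·6.219² + 20·5.715²]/39 = 35.5946
SE = √(s_p²·(1/20+1/21)) = 1.8641
t = (42.950−40.810)/1.8641 = 1.1483
df = 39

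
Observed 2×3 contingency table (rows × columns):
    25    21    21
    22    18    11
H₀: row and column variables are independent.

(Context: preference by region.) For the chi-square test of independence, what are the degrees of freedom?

df = (r−1)(c−1) = (2−1)·(3−1) = 2

degrees of freedom = 2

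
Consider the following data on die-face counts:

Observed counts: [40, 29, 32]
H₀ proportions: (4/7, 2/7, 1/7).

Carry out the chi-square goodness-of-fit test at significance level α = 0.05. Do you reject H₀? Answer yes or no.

n = 101; E_i = n·p_i = [57.71, 28.86, 14.43]
χ² = (40−57.71)²/57.71 + (29−28.86)²/28.86 + (32−14.43)²/14.43 = 26.8366
df = 2
p-value (upper-tail) = 0.00000
At α=0.05: p < α → reject H₀

reject H₀: yes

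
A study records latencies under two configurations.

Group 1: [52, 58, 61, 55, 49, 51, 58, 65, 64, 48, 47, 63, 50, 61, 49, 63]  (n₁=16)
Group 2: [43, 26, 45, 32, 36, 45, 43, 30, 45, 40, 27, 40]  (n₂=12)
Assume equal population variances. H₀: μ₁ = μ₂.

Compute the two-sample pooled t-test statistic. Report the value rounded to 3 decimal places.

x̄₁=55.875, s₁=6.438, n₁=16
x̄₂=37.667, s₂=7.215, n₂=12
s_p² = [15·6.438² + 11·7.215²]/26 = 45.9391
SE = √(s_p²·(1/16+1/12)) = 2.5883
t = (55.875−37.667)/2.5883 = 7.0348
df = 26

test statistic = 7.035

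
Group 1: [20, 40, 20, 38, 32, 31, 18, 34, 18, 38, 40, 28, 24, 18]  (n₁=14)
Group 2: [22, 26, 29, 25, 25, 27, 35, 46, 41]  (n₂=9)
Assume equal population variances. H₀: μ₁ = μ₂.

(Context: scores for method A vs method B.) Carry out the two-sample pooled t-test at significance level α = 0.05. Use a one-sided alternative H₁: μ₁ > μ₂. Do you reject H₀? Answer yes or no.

x̄₁=28.500, s₁=8.724, n₁=14
x̄₂=30.667, s₂=8.201, n₂=9
s_p² = [13·8.724² + 8·8.201²]/21 = 72.7381
SE = √(s_p²·(1/14+1/9)) = 3.6438
t = (28.500−30.667)/3.6438 = -0.5946
df = 21
p-value (one-sided, H₁ greater) = 0.72077
At α=0.05: p ≥ α → fail to reject H₀

reject H₀: no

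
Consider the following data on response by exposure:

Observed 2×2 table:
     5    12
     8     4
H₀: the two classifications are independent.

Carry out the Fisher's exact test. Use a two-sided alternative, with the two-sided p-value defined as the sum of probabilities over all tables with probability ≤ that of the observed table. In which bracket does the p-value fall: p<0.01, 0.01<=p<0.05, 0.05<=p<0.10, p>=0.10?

p-value bracket: 0.05<=p<0.10

Margins: r₁=17, r₂=12, c₁=13, c₂=16, n=29
p_obs = C(17,5)·C(12,8)/C(29,13); sum pmf over tables with pmf ≤ p_obs
p-value (two-sided) = 0.06670
→ bracket: 0.05<=p<0.10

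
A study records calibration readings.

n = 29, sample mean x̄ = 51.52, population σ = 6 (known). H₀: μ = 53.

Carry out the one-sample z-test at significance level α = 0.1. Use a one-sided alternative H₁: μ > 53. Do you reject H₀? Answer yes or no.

reject H₀: no

SE = σ/√n = 6/√29 = 1.1142
z = (x̄−μ₀)/SE = (51.52−53)/1.1142 = -1.3283
p-value (one-sided, H₁ greater) = 0.90797
At α=0.1: p ≥ α → fail to reject H₀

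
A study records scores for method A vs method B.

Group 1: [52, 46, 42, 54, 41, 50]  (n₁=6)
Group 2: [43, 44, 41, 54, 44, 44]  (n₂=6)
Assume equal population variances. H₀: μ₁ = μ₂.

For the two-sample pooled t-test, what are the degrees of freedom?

df = n₁ + n₂ − 2 = 6 + 6 − 2 = 10

degrees of freedom = 10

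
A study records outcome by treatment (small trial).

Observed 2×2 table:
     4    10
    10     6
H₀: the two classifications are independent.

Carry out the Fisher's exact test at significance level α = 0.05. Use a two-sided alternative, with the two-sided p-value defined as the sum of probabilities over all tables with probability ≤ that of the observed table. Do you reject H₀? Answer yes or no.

Margins: r₁=14, r₂=16, c₁=14, c₂=16, n=30
p_obs = C(14,4)·C(16,10)/C(30,14); sum pmf over tables with pmf ≤ p_obs
p-value (two-sided) = 0.08126
At α=0.05: p ≥ α → fail to reject H₀

reject H₀: no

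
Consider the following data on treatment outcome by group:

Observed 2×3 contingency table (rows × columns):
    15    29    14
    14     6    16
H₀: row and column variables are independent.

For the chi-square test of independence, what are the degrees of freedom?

df = (r−1)(c−1) = (2−1)·(3−1) = 2

degrees of freedom = 2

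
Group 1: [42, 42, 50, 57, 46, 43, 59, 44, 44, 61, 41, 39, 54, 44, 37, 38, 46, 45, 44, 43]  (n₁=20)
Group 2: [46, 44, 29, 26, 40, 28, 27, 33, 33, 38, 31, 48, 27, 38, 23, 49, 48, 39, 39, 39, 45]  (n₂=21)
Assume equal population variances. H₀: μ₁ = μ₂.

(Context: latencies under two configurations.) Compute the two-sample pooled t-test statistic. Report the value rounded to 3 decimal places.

x̄₁=45.950, s₁=6.809, n₁=20
x̄₂=36.667, s₂=8.157, n₂=21
s_p² = [19·6.809² + 20·8.157²]/39 = 56.7081
SE = √(s_p²·(1/20+1/21)) = 2.3528
t = (45.950−36.667)/2.3528 = 3.9456
df = 39

test statistic = 3.946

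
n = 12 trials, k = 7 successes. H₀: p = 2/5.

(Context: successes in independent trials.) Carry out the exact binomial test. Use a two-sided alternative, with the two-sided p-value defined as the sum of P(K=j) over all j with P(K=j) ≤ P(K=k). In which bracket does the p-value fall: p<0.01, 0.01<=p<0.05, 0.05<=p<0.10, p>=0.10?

Exact binomial: n=12, k=7, p₀=2/5=0.4000
P(X=j) = C(n,j)·p₀^j·(1−p₀)^(n−j); p = Σ P(X=j) over j with P(X=j) ≤ P(X=7)
p-value (two-sided) = 0.24166
→ bracket: p>=0.10

p-value bracket: p>=0.10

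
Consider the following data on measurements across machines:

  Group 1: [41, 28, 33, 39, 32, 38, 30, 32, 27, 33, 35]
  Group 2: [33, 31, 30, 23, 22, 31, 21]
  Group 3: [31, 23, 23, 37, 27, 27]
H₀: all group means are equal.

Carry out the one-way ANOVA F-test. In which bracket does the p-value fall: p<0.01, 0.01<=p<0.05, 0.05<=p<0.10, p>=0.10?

Group means [33.45, 27.29, 28.00], grand mean 30.292
SSB = Σnᵢ(x̄ᵢ−x̄)² = 204.802; SSW = ΣΣ(x−x̄ᵢ)² = 494.156
MSB = 204.802/2 = 102.4012; MSW = 494.156/21 = 23.5312
F = MSB/MSW = 4.3517
df = (2, 21)
p-value (upper-tail) = 0.02623
→ bracket: 0.01<=p<0.05

p-value bracket: 0.01<=p<0.05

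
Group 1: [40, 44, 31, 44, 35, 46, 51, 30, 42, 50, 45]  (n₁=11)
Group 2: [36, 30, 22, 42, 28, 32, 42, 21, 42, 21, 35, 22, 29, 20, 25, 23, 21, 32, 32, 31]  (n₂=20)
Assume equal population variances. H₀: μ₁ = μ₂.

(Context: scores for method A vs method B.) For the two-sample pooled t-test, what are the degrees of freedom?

df = n₁ + n₂ − 2 = 11 + 20 − 2 = 29

degrees of freedom = 29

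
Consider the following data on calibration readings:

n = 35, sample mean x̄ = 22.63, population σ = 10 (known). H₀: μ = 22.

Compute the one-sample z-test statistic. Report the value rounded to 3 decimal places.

SE = σ/√n = 10/√35 = 1.6903
z = (x̄−μ₀)/SE = (22.63−22)/1.6903 = 0.3727

test statistic = 0.373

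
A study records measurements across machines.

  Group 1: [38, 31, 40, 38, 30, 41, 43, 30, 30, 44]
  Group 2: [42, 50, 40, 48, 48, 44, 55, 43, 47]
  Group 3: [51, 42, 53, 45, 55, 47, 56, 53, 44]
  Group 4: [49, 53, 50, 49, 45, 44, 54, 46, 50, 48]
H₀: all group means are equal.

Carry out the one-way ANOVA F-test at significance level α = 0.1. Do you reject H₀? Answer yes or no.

reject H₀: yes

Group means [36.50, 46.33, 49.56, 48.80], grand mean 45.158
SSB = Σnᵢ(x̄ᵢ−x̄)² = 1068.730; SSW = ΣΣ(x−x̄ᵢ)² = 768.322
MSB = 1068.730/3 = 356.2435; MSW = 768.322/34 = 22.5977
F = MSB/MSW = 15.7646
df = (3, 34)
p-value (upper-tail) = 0.00000
At α=0.1: p < α → reject H₀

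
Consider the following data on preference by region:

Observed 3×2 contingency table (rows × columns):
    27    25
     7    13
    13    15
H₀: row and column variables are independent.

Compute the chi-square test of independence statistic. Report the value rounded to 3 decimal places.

test statistic = 1.666

Row totals [52, 20, 28], col totals [47, 53], n=100
χ² = (27−24.44)²/24.44 + (25−27.56)²/27.56 + (7−9.40)²/9.40 + (13−10.60)²/10.60 + (13−13.16)²/13.16 + (15−14.84)²/14.84 = 1.6658
df = 2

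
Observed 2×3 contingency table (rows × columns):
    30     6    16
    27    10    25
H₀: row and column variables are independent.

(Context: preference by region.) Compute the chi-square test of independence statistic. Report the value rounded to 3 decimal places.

Row totals [52, 62], col totals [57, 16, 41], n=114
χ² = (30−26.00)²/26.00 + (6−7.30)²/7.30 + (16−18.70)²/18.70 + (27−31.00)²/31.00 + (10−8.70)²/8.70 + (25−22.30)²/22.30 = 2.2738
df = 2

test statistic = 2.274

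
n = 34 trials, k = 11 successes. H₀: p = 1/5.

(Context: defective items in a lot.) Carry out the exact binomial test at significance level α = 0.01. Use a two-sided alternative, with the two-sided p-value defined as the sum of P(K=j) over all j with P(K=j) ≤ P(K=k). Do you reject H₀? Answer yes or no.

Exact binomial: n=34, k=11, p₀=1/5=0.2000
P(X=j) = C(n,j)·p₀^j·(1−p₀)^(n−j); p = Σ P(X=j) over j with P(X=j) ≤ P(X=11)
p-value (two-sided) = 0.08462
At α=0.01: p ≥ α → fail to reject H₀

reject H₀: no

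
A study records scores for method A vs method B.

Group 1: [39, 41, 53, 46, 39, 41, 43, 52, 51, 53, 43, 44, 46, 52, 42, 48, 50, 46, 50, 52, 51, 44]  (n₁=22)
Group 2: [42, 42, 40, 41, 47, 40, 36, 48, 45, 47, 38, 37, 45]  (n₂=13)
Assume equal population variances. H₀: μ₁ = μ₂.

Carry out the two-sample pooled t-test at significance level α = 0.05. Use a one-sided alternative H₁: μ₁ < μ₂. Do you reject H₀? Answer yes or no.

reject H₀: no

x̄₁=46.636, s₁=4.746, n₁=22
x̄₂=42.154, s₂=3.976, n₂=13
s_p² = [21·4.746² + 12·3.976²]/33 = 20.0843
SE = √(s_p²·(1/22+1/13)) = 1.5678
t = (46.636−42.154)/1.5678 = 2.8592
df = 33
p-value (one-sided, H₁ less) = 0.99635
At α=0.05: p ≥ α → fail to reject H₀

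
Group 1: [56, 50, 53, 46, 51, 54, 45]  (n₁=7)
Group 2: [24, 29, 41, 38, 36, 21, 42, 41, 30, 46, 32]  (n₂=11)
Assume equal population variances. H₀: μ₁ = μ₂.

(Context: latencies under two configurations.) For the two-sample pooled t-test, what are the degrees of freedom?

df = n₁ + n₂ − 2 = 7 + 11 − 2 = 16

degrees of freedom = 16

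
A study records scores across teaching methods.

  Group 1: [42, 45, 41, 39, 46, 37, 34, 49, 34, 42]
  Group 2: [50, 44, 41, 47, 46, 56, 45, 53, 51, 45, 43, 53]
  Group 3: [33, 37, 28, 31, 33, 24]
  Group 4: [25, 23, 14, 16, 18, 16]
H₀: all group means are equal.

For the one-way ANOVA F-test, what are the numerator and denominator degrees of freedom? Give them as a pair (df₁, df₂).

degrees of freedom = [3, 30]

k = 4 groups, N = 34 total
df = (k−1, N−k) = (4−1, 34−4) = (3, 30)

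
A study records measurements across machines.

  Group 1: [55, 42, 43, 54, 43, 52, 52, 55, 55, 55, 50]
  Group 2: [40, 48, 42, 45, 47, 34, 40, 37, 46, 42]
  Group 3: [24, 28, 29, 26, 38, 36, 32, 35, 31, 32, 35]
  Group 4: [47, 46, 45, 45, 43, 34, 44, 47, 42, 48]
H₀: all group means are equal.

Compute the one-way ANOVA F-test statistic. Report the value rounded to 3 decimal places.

Group means [50.55, 42.10, 31.45, 44.10], grand mean 42.000
SSB = Σnᵢ(x̄ᵢ−x̄)² = 2070.745; SSW = ΣΣ(x−x̄ᵢ)² = 803.255
MSB = 2070.745/3 = 690.2485; MSW = 803.255/38 = 21.1383
F = MSB/MSW = 32.6540
df = (3, 38)

test statistic = 32.654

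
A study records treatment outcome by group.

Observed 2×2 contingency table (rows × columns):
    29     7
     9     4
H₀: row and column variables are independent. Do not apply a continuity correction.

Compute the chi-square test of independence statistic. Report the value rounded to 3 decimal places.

Row totals [36, 13], col totals [38, 11], n=49
χ² = (29−27.92)²/27.92 + (7−8.08)²/8.08 + (9−10.08)²/10.08 + (4−2.92)²/2.92 = 0.7036
df = 1

test statistic = 0.704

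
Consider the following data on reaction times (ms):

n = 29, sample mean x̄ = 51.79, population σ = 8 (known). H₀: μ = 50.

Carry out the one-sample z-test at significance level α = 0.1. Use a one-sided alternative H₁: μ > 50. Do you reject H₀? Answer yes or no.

reject H₀: no

SE = σ/√n = 8/√29 = 1.4856
z = (x̄−μ₀)/SE = (51.79−50)/1.4856 = 1.2049
p-value (one-sided, H₁ greater) = 0.11412
At α=0.1: p ≥ α → fail to reject H₀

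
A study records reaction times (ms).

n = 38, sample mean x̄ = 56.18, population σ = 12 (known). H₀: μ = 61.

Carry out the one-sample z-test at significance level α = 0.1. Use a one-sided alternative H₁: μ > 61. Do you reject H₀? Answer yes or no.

reject H₀: no

SE = σ/√n = 12/√38 = 1.9467
z = (x̄−μ₀)/SE = (56.18−61)/1.9467 = -2.4760
p-value (one-sided, H₁ greater) = 0.99336
At α=0.1: p ≥ α → fail to reject H₀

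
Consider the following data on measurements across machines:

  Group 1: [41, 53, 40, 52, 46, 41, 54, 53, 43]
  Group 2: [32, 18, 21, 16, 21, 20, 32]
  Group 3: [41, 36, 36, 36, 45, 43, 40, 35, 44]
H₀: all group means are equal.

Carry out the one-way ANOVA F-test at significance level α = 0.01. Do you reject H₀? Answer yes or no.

reject H₀: yes

Group means [47.00, 22.86, 39.56], grand mean 37.560
SSB = Σnᵢ(x̄ᵢ−x̄)² = 2351.081; SSW = ΣΣ(x−x̄ᵢ)² = 659.079
MSB = 2351.081/2 = 1175.5403; MSW = 659.079/22 = 29.9582
F = MSB/MSW = 39.2394
df = (2, 22)
p-value (upper-tail) = 0.00000
At α=0.01: p < α → reject H₀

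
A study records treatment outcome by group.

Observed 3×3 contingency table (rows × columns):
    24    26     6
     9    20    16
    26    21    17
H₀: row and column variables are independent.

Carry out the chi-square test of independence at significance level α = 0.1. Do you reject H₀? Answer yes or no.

Row totals [56, 45, 64], col totals [59, 67, 39], n=165
χ² = (24−20.02)²/20.02 + (26−22.74)²/22.74 + (6−13.24)²/13.24 + (9−16.09)²/16.09 + (20−18.27)²/18.27 + (16−10.64)²/10.64 + (26−22.88)²/22.88 + (21−25.99)²/25.99 + (17−15.13)²/15.13 = 12.8191
df = 4
p-value (upper-tail) = 0.01219
At α=0.1: p < α → reject H₀

reject H₀: yes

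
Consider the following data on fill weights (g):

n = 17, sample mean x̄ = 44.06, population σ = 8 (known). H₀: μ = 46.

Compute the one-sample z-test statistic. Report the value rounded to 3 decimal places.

test statistic = -1.000

SE = σ/√n = 8/√17 = 1.9403
z = (x̄−μ₀)/SE = (44.06−46)/1.9403 = -0.9999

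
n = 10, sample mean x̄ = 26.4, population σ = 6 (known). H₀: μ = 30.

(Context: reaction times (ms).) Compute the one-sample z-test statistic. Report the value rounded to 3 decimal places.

SE = σ/√n = 6/√10 = 1.8974
z = (x̄−μ₀)/SE = (26.4−30)/1.8974 = -1.8974

test statistic = -1.897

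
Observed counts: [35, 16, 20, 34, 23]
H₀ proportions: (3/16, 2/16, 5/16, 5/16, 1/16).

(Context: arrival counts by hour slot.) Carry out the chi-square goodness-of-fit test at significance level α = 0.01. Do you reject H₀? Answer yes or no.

n = 128; E_i = n·p_i = [24.00, 16.00, 40.00, 40.00, 8.00]
χ² = (35−24.00)²/24.00 + (16−16.00)²/16.00 + (20−40.00)²/40.00 + (34−40.00)²/40.00 + (23−8.00)²/8.00 = 44.0667
df = 4
p-value (upper-tail) = 0.00000
At α=0.01: p < α → reject H₀

reject H₀: yes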